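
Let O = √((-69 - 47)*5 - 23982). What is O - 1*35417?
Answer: -35417 + I*√24562 ≈ -35417.0 + 156.72*I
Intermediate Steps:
O = I*√24562 (O = √(-116*5 - 23982) = √(-580 - 23982) = √(-24562) = I*√24562 ≈ 156.72*I)
O - 1*35417 = I*√24562 - 1*35417 = I*√24562 - 35417 = -35417 + I*√24562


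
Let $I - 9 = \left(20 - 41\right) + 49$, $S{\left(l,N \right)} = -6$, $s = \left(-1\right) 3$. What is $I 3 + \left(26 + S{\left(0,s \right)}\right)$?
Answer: $131$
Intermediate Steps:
$s = -3$
$I = 37$ ($I = 9 + \left(\left(20 - 41\right) + 49\right) = 9 + \left(-21 + 49\right) = 9 + 28 = 37$)
$I 3 + \left(26 + S{\left(0,s \right)}\right) = 37 \cdot 3 + \left(26 - 6\right) = 111 + 20 = 131$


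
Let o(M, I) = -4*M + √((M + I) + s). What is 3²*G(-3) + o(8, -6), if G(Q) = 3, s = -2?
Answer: -5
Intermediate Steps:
o(M, I) = √(-2 + I + M) - 4*M (o(M, I) = -4*M + √((M + I) - 2) = -4*M + √((I + M) - 2) = -4*M + √(-2 + I + M) = √(-2 + I + M) - 4*M)
3²*G(-3) + o(8, -6) = 3²*3 + (√(-2 - 6 + 8) - 4*8) = 9*3 + (√0 - 32) = 27 + (0 - 32) = 27 - 32 = -5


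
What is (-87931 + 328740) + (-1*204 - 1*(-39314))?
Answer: 279919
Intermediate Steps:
(-87931 + 328740) + (-1*204 - 1*(-39314)) = 240809 + (-204 + 39314) = 240809 + 39110 = 279919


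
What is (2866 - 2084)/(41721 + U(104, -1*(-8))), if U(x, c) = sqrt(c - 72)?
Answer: 32625822/1740641905 - 6256*I/1740641905 ≈ 0.018744 - 3.5941e-6*I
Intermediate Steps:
U(x, c) = sqrt(-72 + c)
(2866 - 2084)/(41721 + U(104, -1*(-8))) = (2866 - 2084)/(41721 + sqrt(-72 - 1*(-8))) = 782/(41721 + sqrt(-72 + 8)) = 782/(41721 + sqrt(-64)) = 782/(41721 + 8*I) = 782*((41721 - 8*I)/1740641905) = 782*(41721 - 8*I)/1740641905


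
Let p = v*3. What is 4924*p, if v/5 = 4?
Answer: 295440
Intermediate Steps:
v = 20 (v = 5*4 = 20)
p = 60 (p = 20*3 = 60)
4924*p = 4924*60 = 295440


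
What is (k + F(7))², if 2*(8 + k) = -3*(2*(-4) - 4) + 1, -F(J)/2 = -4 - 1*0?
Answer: 1369/4 ≈ 342.25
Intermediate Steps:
F(J) = 8 (F(J) = -2*(-4 - 1*0) = -2*(-4 + 0) = -2*(-4) = 8)
k = 21/2 (k = -8 + (-3*(2*(-4) - 4) + 1)/2 = -8 + (-3*(-8 - 4) + 1)/2 = -8 + (-3*(-12) + 1)/2 = -8 + (36 + 1)/2 = -8 + (½)*37 = -8 + 37/2 = 21/2 ≈ 10.500)
(k + F(7))² = (21/2 + 8)² = (37/2)² = 1369/4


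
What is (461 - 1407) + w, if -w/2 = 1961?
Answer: -4868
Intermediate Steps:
w = -3922 (w = -2*1961 = -3922)
(461 - 1407) + w = (461 - 1407) - 3922 = -946 - 3922 = -4868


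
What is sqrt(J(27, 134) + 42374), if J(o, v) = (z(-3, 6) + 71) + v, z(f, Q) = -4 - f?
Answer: sqrt(42578) ≈ 206.34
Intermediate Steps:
J(o, v) = 70 + v (J(o, v) = ((-4 - 1*(-3)) + 71) + v = ((-4 + 3) + 71) + v = (-1 + 71) + v = 70 + v)
sqrt(J(27, 134) + 42374) = sqrt((70 + 134) + 42374) = sqrt(204 + 42374) = sqrt(42578)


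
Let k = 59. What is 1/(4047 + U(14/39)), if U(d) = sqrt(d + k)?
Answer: 157833/638747836 - sqrt(90285)/638747836 ≈ 0.00024663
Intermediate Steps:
U(d) = sqrt(59 + d) (U(d) = sqrt(d + 59) = sqrt(59 + d))
1/(4047 + U(14/39)) = 1/(4047 + sqrt(59 + 14/39)) = 1/(4047 + sqrt(2315/39)) = 1/(4047 + sqrt(90285)/39)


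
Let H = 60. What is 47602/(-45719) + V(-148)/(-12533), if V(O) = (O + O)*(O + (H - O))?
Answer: 215373574/572996227 ≈ 0.37587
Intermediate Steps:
V(O) = 120*O (V(O) = (O + O)*(O + (60 - O)) = (2*O)*60 = 120*O)
47602/(-45719) + V(-148)/(-12533) = 47602/(-45719) + (120*(-148))/(-12533) = 47602*(-1/45719) - 17760*(-1/12533) = -47602/45719 + 17760/12533 = 215373574/572996227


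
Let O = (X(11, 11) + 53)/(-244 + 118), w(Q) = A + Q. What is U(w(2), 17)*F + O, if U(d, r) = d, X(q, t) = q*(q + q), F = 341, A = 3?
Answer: 214535/126 ≈ 1702.7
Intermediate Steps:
w(Q) = 3 + Q
X(q, t) = 2*q² (X(q, t) = q*(2*q) = 2*q²)
O = -295/126 (O = (2*11² + 53)/(-244 + 118) = (2*121 + 53)/(-126) = (242 + 53)*(-1/126) = 295*(-1/126) = -295/126 ≈ -2.3413)
U(w(2), 17)*F + O = (3 + 2)*341 - 295/126 = 5*341 - 295/126 = 1705 - 295/126 = 214535/126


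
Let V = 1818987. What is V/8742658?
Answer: 1818987/8742658 ≈ 0.20806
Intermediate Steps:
V/8742658 = 1818987/8742658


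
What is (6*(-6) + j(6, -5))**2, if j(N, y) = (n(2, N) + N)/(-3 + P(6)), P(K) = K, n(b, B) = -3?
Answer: 1225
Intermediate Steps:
j(N, y) = -1 + N/3 (j(N, y) = (-3 + N)/(-3 + 6) = (-3 + N)/3 = (-3 + N)*(1/3) = -1 + N/3)
(6*(-6) + j(6, -5))**2 = (6*(-6) + (-1 + (1/3)*6))**2 = (-36 + (-1 + 2))**2 = (-36 + 1)**2 = (-35)**2 = 1225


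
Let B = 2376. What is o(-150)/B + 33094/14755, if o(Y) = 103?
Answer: 80151109/35057880 ≈ 2.2863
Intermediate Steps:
o(-150)/B + 33094/14755 = 103/2376 + 33094/14755 = 80151109/35057880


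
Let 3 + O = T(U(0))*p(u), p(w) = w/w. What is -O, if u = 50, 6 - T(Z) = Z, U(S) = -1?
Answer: -4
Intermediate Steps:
T(Z) = 6 - Z
p(w) = 1
O = 4 (O = -3 + (6 - 1*(-1))*1 = -3 + (6 + 1)*1 = -3 + 7*1 = -3 + 7 = 4)
-O = -1*4 = -4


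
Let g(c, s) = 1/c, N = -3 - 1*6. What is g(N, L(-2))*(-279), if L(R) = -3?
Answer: 31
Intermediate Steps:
N = -9 (N = -3 - 6 = -9)
g(c, s) = 1/c
g(N, L(-2))*(-279) = -279/(-9) = -⅑*(-279) = 31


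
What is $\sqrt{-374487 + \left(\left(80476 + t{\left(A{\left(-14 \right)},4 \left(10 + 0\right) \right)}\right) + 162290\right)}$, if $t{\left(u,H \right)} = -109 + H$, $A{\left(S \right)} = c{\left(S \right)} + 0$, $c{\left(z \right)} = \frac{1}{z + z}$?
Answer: $i \sqrt{131790} \approx 363.03 i$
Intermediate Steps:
$c{\left(z \right)} = \frac{1}{2 z}$
$A{\left(S \right)} = \frac{1}{2 S}$ ($A{\left(S \right)} = \frac{1}{2 S} + 0 = \frac{1}{2 S}$)
$\sqrt{-374487 + \left(\left(80476 + t{\left(A{\left(-14 \right)},4 \left(10 + 0\right) \right)}\right) + 162290\right)} = \sqrt{-374487 + \left(\left(80476 - \left(109 - 4 \left(10 + 0\right)\right)\right) + 162290\right)} = \sqrt{-374487 + \left(\left(80476 + \left(-109 + 4 \cdot 10\right)\right) + 162290\right)} = \sqrt{-374487 + \left(\left(80476 + \left(-109 + 40\right)\right) + 162290\right)} = \sqrt{-374487 + \left(\left(80476 - 69\right) + 162290\right)} = \sqrt{-374487 + \left(80407 + 162290\right)} = \sqrt{-374487 + 242697} = \sqrt{-131790} = i \sqrt{131790}$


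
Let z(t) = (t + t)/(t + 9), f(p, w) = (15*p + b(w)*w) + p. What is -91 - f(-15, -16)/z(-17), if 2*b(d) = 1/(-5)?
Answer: -2967/85 ≈ -34.906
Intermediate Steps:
b(d) = -1/10 (b(d) = (1/2)/(-5) = (1/2)*(-1/5) = -1/10)
f(p, w) = 16*p - w/10 (f(p, w) = (15*p - w/10) + p = 16*p - w/10)
z(t) = 2*t/(9 + t) (z(t) = (2*t)/(9 + t) = 2*t/(9 + t))
-91 - f(-15, -16)/z(-17) = -91 - (16*(-15) - 1/10*(-16))/(2*(-17)/(9 - 17)) = -91 - (-240 + 8/5)/(2*(-17)/(-8)) = -91 - (-1192)/(5*(2*(-17)*(-1/8))) = -91 - (-1192)/(5*17/4) = -91 - (-1192)*4/(5*17) = -91 - 1*(-4768/85) = -91 + 4768/85 = -2967/85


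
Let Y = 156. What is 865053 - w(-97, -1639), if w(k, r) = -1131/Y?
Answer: 3460241/4 ≈ 8.6506e+5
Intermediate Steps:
w(k, r) = -29/4 (w(k, r) = -1131/156 = -1131*1/156 = -29/4)
865053 - w(-97, -1639) = 865053 - 1*(-29/4) = 865053 + 29/4 = 3460241/4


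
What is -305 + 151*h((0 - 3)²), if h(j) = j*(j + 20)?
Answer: 39106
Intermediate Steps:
h(j) = j*(20 + j)
-305 + 151*h((0 - 3)²) = -305 + 151*((0 - 3)²*(20 + (0 - 3)²)) = -305 + 151*((-3)²*(20 + (-3)²)) = -305 + 151*(9*(20 + 9)) = -305 + 151*(9*29) = -305 + 151*261 = -305 + 39411 = 39106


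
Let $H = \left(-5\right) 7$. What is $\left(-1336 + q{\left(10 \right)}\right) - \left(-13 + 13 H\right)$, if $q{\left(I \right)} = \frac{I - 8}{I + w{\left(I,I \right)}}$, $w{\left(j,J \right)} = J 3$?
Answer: $- \frac{17359}{20} \approx -867.95$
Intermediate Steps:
$w{\left(j,J \right)} = 3 J$
$H = -35$
$q{\left(I \right)} = \frac{-8 + I}{4 I}$ ($q{\left(I \right)} = \frac{I - 8}{I + 3 I} = \frac{-8 + I}{4 I}$)
$\left(-1336 + q{\left(10 \right)}\right) - \left(-13 + 13 H\right) = \left(-1336 + \frac{-8 + 10}{4 \cdot 10}\right) + \left(13 - -455\right) = \left(-1336 + \frac{1}{4} \cdot \frac{1}{10} \cdot 2\right) + \left(13 + 455\right) = \left(-1336 + \frac{1}{20}\right) + 468 = - \frac{26719}{20} + 468 = - \frac{17359}{20}$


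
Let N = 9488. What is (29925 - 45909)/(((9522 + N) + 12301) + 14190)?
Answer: -5328/15167 ≈ -0.35129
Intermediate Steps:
(29925 - 45909)/(((9522 + N) + 12301) + 14190) = (29925 - 45909)/(((9522 + 9488) + 12301) + 14190) = -15984/((19010 + 12301) + 14190) = -15984/(31311 + 14190) = -15984/45501 = -15984*1/45501 = -5328/15167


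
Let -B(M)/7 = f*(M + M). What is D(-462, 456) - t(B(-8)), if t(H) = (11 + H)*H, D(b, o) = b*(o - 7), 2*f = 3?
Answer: -237510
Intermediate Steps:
f = 3/2 (f = (½)*3 = 3/2 ≈ 1.5000)
D(b, o) = b*(-7 + o)
B(M) = -21*M (B(M) = -21*(M + M)/2 = -21*2*M/2 = -21*M)
t(H) = H*(11 + H)
D(-462, 456) - t(B(-8)) = -462*(-7 + 456) - (-21*(-8))*(11 - 21*(-8)) = -462*449 - 168*(11 + 168) = -207438 - 168*179 = -207438 - 1*30072 = -207438 - 30072 = -237510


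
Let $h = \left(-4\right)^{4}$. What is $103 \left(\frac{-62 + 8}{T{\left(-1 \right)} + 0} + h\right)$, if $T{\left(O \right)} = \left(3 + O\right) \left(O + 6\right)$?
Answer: $\frac{129059}{5} \approx 25812.0$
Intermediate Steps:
$T{\left(O \right)} = \left(3 + O\right) \left(6 + O\right)$
$h = 256$
$103 \left(\frac{-62 + 8}{T{\left(-1 \right)} + 0} + h\right) = 103 \left(\frac{-62 + 8}{\left(18 + \left(-1\right)^{2} + 9 \left(-1\right)\right) + 0} + 256\right) = 103 \left(- \frac{54}{\left(18 + 1 - 9\right) + 0} + 256\right) = 103 \left(- \frac{54}{10 + 0} + 256\right) = 103 \left(- \frac{54}{10} + 256\right) = 103 \left(\left(-54\right) \frac{1}{10} + 256\right) = 103 \left(- \frac{27}{5} + 256\right) = 103 \cdot \frac{1253}{5} = \frac{129059}{5}$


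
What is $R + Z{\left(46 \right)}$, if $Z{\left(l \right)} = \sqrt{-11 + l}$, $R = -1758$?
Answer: $-1758 + \sqrt{35} \approx -1752.1$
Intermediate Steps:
$R + Z{\left(46 \right)} = -1758 + \sqrt{-11 + 46} = -1758 + \sqrt{35}$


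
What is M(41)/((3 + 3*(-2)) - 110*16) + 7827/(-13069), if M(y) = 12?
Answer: -13955829/23040647 ≈ -0.60570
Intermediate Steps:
M(41)/((3 + 3*(-2)) - 110*16) + 7827/(-13069) = 12/((3 + 3*(-2)) - 110*16) + 7827/(-13069) = 12/((3 - 6) - 1760) + 7827*(-1/13069) = 12/(-3 - 1760) - 7827/13069 = 12/(-1763) - 7827/13069 = 12*(-1/1763) - 7827/13069 = -12/1763 - 7827/13069 = -13955829/23040647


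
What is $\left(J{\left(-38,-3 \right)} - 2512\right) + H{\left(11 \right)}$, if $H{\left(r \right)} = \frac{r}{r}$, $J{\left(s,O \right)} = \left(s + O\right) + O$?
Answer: $-2555$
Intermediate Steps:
$J{\left(s,O \right)} = s + 2 O$ ($J{\left(s,O \right)} = \left(O + s\right) + O = s + 2 O$)
$H{\left(r \right)} = 1$
$\left(J{\left(-38,-3 \right)} - 2512\right) + H{\left(11 \right)} = \left(\left(-38 + 2 \left(-3\right)\right) - 2512\right) + 1 = \left(\left(-38 - 6\right) - 2512\right) + 1 = \left(-44 - 2512\right) + 1 = -2556 + 1 = -2555$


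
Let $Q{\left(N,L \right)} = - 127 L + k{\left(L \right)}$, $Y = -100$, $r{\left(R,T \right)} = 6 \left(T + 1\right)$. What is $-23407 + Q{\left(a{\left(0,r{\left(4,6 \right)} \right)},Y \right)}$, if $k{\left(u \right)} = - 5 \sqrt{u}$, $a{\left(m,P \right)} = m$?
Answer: $-10707 - 50 i \approx -10707.0 - 50.0 i$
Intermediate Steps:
$r{\left(R,T \right)} = 6 + 6 T$ ($r{\left(R,T \right)} = 6 \left(1 + T\right) = 6 + 6 T$)
$Q{\left(N,L \right)} = - 127 L - 5 \sqrt{L}$
$-23407 + Q{\left(a{\left(0,r{\left(4,6 \right)} \right)},Y \right)} = -23407 - \left(-12700 + 5 \sqrt{-100}\right) = -23407 + \left(12700 - 5 \cdot 10 i\right) = -23407 + \left(12700 - 50 i\right) = -10707 - 50 i$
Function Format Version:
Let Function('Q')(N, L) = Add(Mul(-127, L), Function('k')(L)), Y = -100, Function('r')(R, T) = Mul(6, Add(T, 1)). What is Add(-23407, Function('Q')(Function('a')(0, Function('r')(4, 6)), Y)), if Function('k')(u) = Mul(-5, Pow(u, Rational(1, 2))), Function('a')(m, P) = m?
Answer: Add(-10707, Mul(-50, I)) ≈ Add(-10707., Mul(-50.000, I))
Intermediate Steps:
Function('r')(R, T) = Add(6, Mul(6, T)) (Function('r')(R, T) = Mul(6, Add(1, T)) = Add(6, Mul(6, T)))
Function('Q')(N, L) = Add(Mul(-127, L), Mul(-5, Pow(L, Rational(1, 2))))
Add(-23407, Function('Q')(Function('a')(0, Function('r')(4, 6)), Y)) = Add(-23407, Add(Mul(-127, -100), Mul(-5, Pow(-100, Rational(1, 2))))) = Add(-23407, Add(12700, Mul(-5, Mul(10, I)))) = Add(-23407, Add(12700, Mul(-50, I))) = Add(-10707, Mul(-50, I))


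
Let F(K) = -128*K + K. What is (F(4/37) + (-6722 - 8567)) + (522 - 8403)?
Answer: -857798/37 ≈ -23184.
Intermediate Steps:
F(K) = -127*K
(F(4/37) + (-6722 - 8567)) + (522 - 8403) = (-508/37 + (-6722 - 8567)) + (522 - 8403) = (-508/37 - 15289) - 7881 = -566201/37 - 7881 = -857798/37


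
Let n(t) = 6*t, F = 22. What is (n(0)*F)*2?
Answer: 0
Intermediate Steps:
(n(0)*F)*2 = ((6*0)*22)*2 = (0*22)*2 = 0*2 = 0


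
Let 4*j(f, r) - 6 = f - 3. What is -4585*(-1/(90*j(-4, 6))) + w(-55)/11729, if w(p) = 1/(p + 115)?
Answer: -430219717/2111220 ≈ -203.78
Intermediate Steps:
j(f, r) = 3/4 + f/4 (j(f, r) = 3/2 + (f - 3)/4 = 3/2 + (-3 + f)/4 = 3/2 + (-3/4 + f/4) = 3/4 + f/4)
w(p) = 1/(115 + p)
-4585*(-1/(90*j(-4, 6))) + w(-55)/11729 = -4585*(-1/(90*(3/4 + (1/4)*(-4)))) + 1/((115 - 55)*11729) = -4585*(-1/(90*(3/4 - 1))) + (1/11729)/60 = -4585/(-1/4*3*(-30)) + (1/60)*(1/11729) = -4585/((-3/4*(-30))) + 1/703740 = -4585/45/2 + 1/703740 = -4585*2/45 + 1/703740 = -1834/9 + 1/703740 = -430219717/2111220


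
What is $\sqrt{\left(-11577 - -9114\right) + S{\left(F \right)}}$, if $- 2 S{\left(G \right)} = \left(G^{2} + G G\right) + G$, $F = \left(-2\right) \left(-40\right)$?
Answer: $i \sqrt{8903} \approx 94.356 i$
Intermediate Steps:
$F = 80$
$S{\left(G \right)} = - G^{2} - \frac{G}{2}$ ($S{\left(G \right)} = - \frac{\left(G^{2} + G G\right) + G}{2} = - \frac{\left(G^{2} + G^{2}\right) + G}{2} = - \frac{2 G^{2} + G}{2} = - \frac{G + 2 G^{2}}{2} = - G^{2} - \frac{G}{2}$)
$\sqrt{\left(-11577 - -9114\right) + S{\left(F \right)}} = \sqrt{\left(-11577 - -9114\right) - 80 \left(\frac{1}{2} + 80\right)} = \sqrt{\left(-11577 + 9114\right) - 80 \cdot \frac{161}{2}} = \sqrt{-2463 - 6440} = \sqrt{-8903} = i \sqrt{8903}$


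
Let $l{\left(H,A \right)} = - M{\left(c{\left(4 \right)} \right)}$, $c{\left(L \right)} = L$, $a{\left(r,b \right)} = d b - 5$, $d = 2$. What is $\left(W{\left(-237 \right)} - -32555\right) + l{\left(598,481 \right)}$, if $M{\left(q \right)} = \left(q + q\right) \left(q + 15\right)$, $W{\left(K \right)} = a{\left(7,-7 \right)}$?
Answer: $32384$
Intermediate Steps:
$a{\left(r,b \right)} = -5 + 2 b$ ($a{\left(r,b \right)} = 2 b - 5 = -5 + 2 b$)
$W{\left(K \right)} = -19$ ($W{\left(K \right)} = -5 + 2 \left(-7\right) = -5 - 14 = -19$)
$M{\left(q \right)} = 2 q \left(15 + q\right)$
$l{\left(H,A \right)} = -152$ ($l{\left(H,A \right)} = - 2 \cdot 4 \left(15 + 4\right) = - 2 \cdot 4 \cdot 19 = \left(-1\right) 152 = -152$)
$\left(W{\left(-237 \right)} - -32555\right) + l{\left(598,481 \right)} = \left(-19 - -32555\right) - 152 = \left(-19 + 32555\right) - 152 = 32536 - 152 = 32384$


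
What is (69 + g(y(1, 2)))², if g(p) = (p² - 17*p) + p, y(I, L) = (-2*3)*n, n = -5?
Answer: 239121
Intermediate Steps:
y(I, L) = 30 (y(I, L) = -2*3*(-5) = -6*(-5) = 30)
g(p) = p² - 16*p
(69 + g(y(1, 2)))² = (69 + 30*(-16 + 30))² = (69 + 30*14)² = (69 + 420)² = 489² = 239121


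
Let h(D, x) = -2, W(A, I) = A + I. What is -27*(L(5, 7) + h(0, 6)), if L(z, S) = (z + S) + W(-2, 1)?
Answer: -243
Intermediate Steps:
L(z, S) = -1 + S + z (L(z, S) = (z + S) + (-2 + 1) = (S + z) - 1 = -1 + S + z)
-27*(L(5, 7) + h(0, 6)) = -27*((-1 + 7 + 5) - 2) = -27*(11 - 2) = -27*9 = -243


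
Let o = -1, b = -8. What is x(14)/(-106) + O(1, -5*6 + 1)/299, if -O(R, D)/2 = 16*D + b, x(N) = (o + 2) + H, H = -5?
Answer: 50630/15847 ≈ 3.1949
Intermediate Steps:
x(N) = -4 (x(N) = (-1 + 2) - 5 = 1 - 5 = -4)
O(R, D) = 16 - 32*D (O(R, D) = -2*(16*D - 8) = -2*(-8 + 16*D) = 16 - 32*D)
x(14)/(-106) + O(1, -5*6 + 1)/299 = -4/(-106) + (16 - 32*(-5*6 + 1))/299 = -4*(-1/106) + (16 - 32*(-30 + 1))*(1/299) = 2/53 + (16 - 32*(-29))*(1/299) = 2/53 + (16 + 928)*(1/299) = 2/53 + 944*(1/299) = 2/53 + 944/299 = 50630/15847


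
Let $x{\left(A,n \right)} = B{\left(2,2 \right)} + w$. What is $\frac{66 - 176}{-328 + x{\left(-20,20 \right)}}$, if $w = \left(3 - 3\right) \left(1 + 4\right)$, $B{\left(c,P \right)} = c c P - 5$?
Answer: $\frac{22}{65} \approx 0.33846$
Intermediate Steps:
$B{\left(c,P \right)} = -5 + P c^{2}$ ($B{\left(c,P \right)} = c^{2} P - 5 = P c^{2} - 5 = -5 + P c^{2}$)
$w = 0$ ($w = 0 \cdot 5 = 0$)
$x{\left(A,n \right)} = 3$ ($x{\left(A,n \right)} = \left(-5 + 2 \cdot 2^{2}\right) + 0 = \left(-5 + 2 \cdot 4\right) + 0 = \left(-5 + 8\right) + 0 = 3 + 0 = 3$)
$\frac{66 - 176}{-328 + x{\left(-20,20 \right)}} = \frac{66 - 176}{-328 + 3} = - \frac{110}{-325} = \left(-110\right) \left(- \frac{1}{325}\right) = \frac{22}{65}$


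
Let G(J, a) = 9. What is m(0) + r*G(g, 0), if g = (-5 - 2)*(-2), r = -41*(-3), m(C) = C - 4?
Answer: 1103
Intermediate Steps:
m(C) = -4 + C
r = 123
g = 14 (g = -7*(-2) = 14)
m(0) + r*G(g, 0) = (-4 + 0) + 123*9 = -4 + 1107 = 1103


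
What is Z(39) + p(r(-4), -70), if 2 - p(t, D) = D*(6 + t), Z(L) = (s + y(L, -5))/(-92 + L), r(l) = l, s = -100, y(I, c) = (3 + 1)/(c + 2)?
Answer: 22882/159 ≈ 143.91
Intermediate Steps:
y(I, c) = 4/(2 + c)
Z(L) = -304/(3*(-92 + L)) (Z(L) = (-100 + 4/(2 - 5))/(-92 + L) = (-100 + 4/(-3))/(-92 + L) = (-100 + 4*(-1/3))/(-92 + L) = (-100 - 4/3)/(-92 + L) = -304/(3*(-92 + L)))
p(t, D) = 2 - D*(6 + t)
Z(39) + p(r(-4), -70) = -304/(-276 + 3*39) + (2 - 6*(-70) - 1*(-70)*(-4)) = -304/(-276 + 117) + (2 + 420 - 280) = -304/(-159) + 142 = -304*(-1/159) + 142 = 304/159 + 142 = 22882/159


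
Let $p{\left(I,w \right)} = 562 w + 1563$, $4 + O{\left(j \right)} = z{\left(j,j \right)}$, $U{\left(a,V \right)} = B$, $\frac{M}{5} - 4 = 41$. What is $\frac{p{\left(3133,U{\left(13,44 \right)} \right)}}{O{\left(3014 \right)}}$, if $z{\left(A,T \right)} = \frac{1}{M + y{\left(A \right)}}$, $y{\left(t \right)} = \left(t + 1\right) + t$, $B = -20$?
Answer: $\frac{60519958}{25015} \approx 2419.3$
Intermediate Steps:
$M = 225$ ($M = 20 + 5 \cdot 41 = 20 + 205 = 225$)
$y{\left(t \right)} = 1 + 2 t$ ($y{\left(t \right)} = \left(1 + t\right) + t = 1 + 2 t$)
$U{\left(a,V \right)} = -20$
$z{\left(A,T \right)} = \frac{1}{226 + 2 A}$ ($z{\left(A,T \right)} = \frac{1}{225 + \left(1 + 2 A\right)} = \frac{1}{226 + 2 A}$)
$O{\left(j \right)} = -4 + \frac{1}{2 \left(113 + j\right)}$
$p{\left(I,w \right)} = 1563 + 562 w$
$\frac{p{\left(3133,U{\left(13,44 \right)} \right)}}{O{\left(3014 \right)}} = \frac{1563 + 562 \left(-20\right)}{\frac{1}{2} \frac{1}{113 + 3014} \left(-903 - 24112\right)} = \frac{1563 - 11240}{\frac{1}{2} \cdot \frac{1}{3127} \left(-903 - 24112\right)} = - \frac{9677}{\frac{1}{2} \cdot \frac{1}{3127} \left(-25015\right)} = - \frac{9677}{- \frac{25015}{6254}} = \left(-9677\right) \left(- \frac{6254}{25015}\right) = \frac{60519958}{25015}$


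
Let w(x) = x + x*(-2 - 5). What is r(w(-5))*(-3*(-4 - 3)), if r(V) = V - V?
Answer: 0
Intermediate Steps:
w(x) = -6*x (w(x) = x + x*(-7) = x - 7*x = -6*x)
r(V) = 0
r(w(-5))*(-3*(-4 - 3)) = 0*(-3*(-4 - 3)) = 0*(-3*(-7)) = 0*21 = 0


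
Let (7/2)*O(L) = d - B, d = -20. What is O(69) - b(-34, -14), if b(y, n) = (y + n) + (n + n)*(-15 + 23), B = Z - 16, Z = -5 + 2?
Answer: 1902/7 ≈ 271.71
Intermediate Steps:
Z = -3
B = -19 (B = -3 - 16 = -19)
O(L) = -2/7 (O(L) = 2*(-20 - 1*(-19))/7 = 2*(-20 + 19)/7 = (2/7)*(-1) = -2/7)
b(y, n) = y + 17*n (b(y, n) = (n + y) + (2*n)*8 = (n + y) + 16*n = y + 17*n)
O(69) - b(-34, -14) = -2/7 - (-34 + 17*(-14)) = -2/7 - (-34 - 238) = -2/7 - 1*(-272) = -2/7 + 272 = 1902/7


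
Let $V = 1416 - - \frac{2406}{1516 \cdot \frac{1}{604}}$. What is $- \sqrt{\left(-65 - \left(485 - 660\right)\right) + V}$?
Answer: $- \frac{2 \sqrt{89222285}}{379} \approx -49.846$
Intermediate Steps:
$V = \frac{899970}{379}$ ($V = 1416 - - \frac{2406}{1516 \cdot \frac{1}{604}} = 1416 - - \frac{2406}{\frac{379}{151}} = 1416 - \left(-2406\right) \frac{151}{379} = 1416 - - \frac{363306}{379} = 1416 + \frac{363306}{379} = \frac{899970}{379} \approx 2374.6$)
$- \sqrt{\left(-65 - \left(485 - 660\right)\right) + V} = - \sqrt{\left(-65 - \left(485 - 660\right)\right) + \frac{899970}{379}} = - \sqrt{\left(-65 - -175\right) + \frac{899970}{379}} = - \sqrt{\left(-65 + 175\right) + \frac{899970}{379}} = - \sqrt{110 + \frac{899970}{379}} = - \sqrt{\frac{941660}{379}} = - \frac{2 \sqrt{89222285}}{379}$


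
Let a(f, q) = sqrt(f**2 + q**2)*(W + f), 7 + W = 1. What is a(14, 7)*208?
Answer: 11648*sqrt(5) ≈ 26046.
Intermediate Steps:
W = -6 (W = -7 + 1 = -6)
a(f, q) = sqrt(f**2 + q**2)*(-6 + f)
a(14, 7)*208 = (sqrt(14**2 + 7**2)*(-6 + 14))*208 = (sqrt(196 + 49)*8)*208 = (sqrt(245)*8)*208 = ((7*sqrt(5))*8)*208 = (56*sqrt(5))*208 = 11648*sqrt(5)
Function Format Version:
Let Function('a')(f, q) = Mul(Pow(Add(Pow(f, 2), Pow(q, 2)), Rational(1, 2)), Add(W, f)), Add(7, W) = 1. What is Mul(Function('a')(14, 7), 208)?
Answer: Mul(11648, Pow(5, Rational(1, 2))) ≈ 26046.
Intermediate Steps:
W = -6 (W = Add(-7, 1) = -6)
Function('a')(f, q) = Mul(Pow(Add(Pow(f, 2), Pow(q, 2)), Rational(1, 2)), Add(-6, f))
Mul(Function('a')(14, 7), 208) = Mul(Mul(Pow(Add(Pow(14, 2), Pow(7, 2)), Rational(1, 2)), Add(-6, 14)), 208) = Mul(Mul(Pow(Add(196, 49), Rational(1, 2)), 8), 208) = Mul(Mul(Pow(245, Rational(1, 2)), 8), 208) = Mul(Mul(Mul(7, Pow(5, Rational(1, 2))), 8), 208) = Mul(Mul(56, Pow(5, Rational(1, 2))), 208) = Mul(11648, Pow(5, Rational(1, 2)))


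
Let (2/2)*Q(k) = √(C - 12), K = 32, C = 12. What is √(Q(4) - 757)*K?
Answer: 32*I*√757 ≈ 880.44*I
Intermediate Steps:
Q(k) = 0 (Q(k) = √(12 - 12) = √0 = 0)
√(Q(4) - 757)*K = √(0 - 757)*32 = √(-757)*32 = (I*√757)*32 = 32*I*√757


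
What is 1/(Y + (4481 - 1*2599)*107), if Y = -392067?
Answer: -1/190693 ≈ -5.2440e-6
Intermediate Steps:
1/(Y + (4481 - 1*2599)*107) = 1/(-392067 + (4481 - 1*2599)*107) = 1/(-392067 + (4481 - 2599)*107) = 1/(-392067 + 1882*107) = 1/(-392067 + 201374) = 1/(-190693) = -1/190693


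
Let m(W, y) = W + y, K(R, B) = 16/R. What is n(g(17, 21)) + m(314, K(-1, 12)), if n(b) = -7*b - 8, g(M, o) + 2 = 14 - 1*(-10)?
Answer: 136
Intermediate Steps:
g(M, o) = 22 (g(M, o) = -2 + (14 - 1*(-10)) = -2 + (14 + 10) = -2 + 24 = 22)
n(b) = -8 - 7*b
n(g(17, 21)) + m(314, K(-1, 12)) = (-8 - 7*22) + (314 + 16/(-1)) = (-8 - 154) + (314 + 16*(-1)) = -162 + (314 - 16) = -162 + 298 = 136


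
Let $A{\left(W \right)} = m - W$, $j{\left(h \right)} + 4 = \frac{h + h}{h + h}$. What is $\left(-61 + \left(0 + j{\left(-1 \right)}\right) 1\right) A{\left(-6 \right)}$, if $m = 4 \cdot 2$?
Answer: $-896$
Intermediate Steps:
$j{\left(h \right)} = -3$ ($j{\left(h \right)} = -4 + \frac{h + h}{h + h} = -4 + \frac{2 h}{2 h} = -4 + 2 h \frac{1}{2 h} = -4 + 1 = -3$)
$m = 8$
$A{\left(W \right)} = 8 - W$
$\left(-61 + \left(0 + j{\left(-1 \right)}\right) 1\right) A{\left(-6 \right)} = \left(-61 + \left(0 - 3\right) 1\right) \left(8 - -6\right) = \left(-61 - 3\right) \left(8 + 6\right) = \left(-61 - 3\right) 14 = \left(-64\right) 14 = -896$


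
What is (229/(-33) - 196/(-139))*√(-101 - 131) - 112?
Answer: -112 - 50726*I*√58/4587 ≈ -112.0 - 84.22*I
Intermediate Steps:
(229/(-33) - 196/(-139))*√(-101 - 131) - 112 = (229*(-1/33) - 196*(-1/139))*√(-232) - 112 = (-229/33 + 196/139)*(2*I*√58) - 112 = -50726*I*√58/4587 - 112 = -112 - 50726*I*√58/4587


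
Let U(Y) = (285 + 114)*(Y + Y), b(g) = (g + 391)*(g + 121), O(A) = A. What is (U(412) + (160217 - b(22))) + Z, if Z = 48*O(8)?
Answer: 430318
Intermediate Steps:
b(g) = (121 + g)*(391 + g) (b(g) = (391 + g)*(121 + g) = (121 + g)*(391 + g))
Z = 384 (Z = 48*8 = 384)
U(Y) = 798*Y (U(Y) = 399*(2*Y) = 798*Y)
(U(412) + (160217 - b(22))) + Z = (798*412 + (160217 - (47311 + 22**2 + 512*22))) + 384 = (328776 + (160217 - (47311 + 484 + 11264))) + 384 = (328776 + (160217 - 1*59059)) + 384 = (328776 + (160217 - 59059)) + 384 = (328776 + 101158) + 384 = 429934 + 384 = 430318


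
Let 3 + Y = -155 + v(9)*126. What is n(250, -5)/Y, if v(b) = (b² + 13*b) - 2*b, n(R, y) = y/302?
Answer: -5/6801644 ≈ -7.3512e-7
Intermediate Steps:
n(R, y) = y/302 (n(R, y) = y*(1/302) = y/302)
v(b) = b² + 11*b
Y = 22522 (Y = -3 + (-155 + (9*(11 + 9))*126) = -3 + (-155 + (9*20)*126) = -3 + (-155 + 180*126) = -3 + (-155 + 22680) = -3 + 22525 = 22522)
n(250, -5)/Y = ((1/302)*(-5))/22522 = -5/302*1/22522 = -5/6801644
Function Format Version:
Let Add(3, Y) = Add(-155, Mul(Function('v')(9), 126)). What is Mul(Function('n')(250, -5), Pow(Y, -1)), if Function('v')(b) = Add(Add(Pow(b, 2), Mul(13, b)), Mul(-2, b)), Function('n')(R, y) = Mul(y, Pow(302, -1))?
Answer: Rational(-5, 6801644) ≈ -7.3512e-7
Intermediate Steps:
Function('n')(R, y) = Mul(Rational(1, 302), y) (Function('n')(R, y) = Mul(y, Rational(1, 302)) = Mul(Rational(1, 302), y))
Function('v')(b) = Add(Pow(b, 2), Mul(11, b))
Y = 22522 (Y = Add(-3, Add(-155, Mul(Mul(9, Add(11, 9)), 126))) = Add(-3, Add(-155, Mul(Mul(9, 20), 126))) = Add(-3, Add(-155, Mul(180, 126))) = Add(-3, Add(-155, 22680)) = Add(-3, 22525) = 22522)
Mul(Function('n')(250, -5), Pow(Y, -1)) = Mul(Mul(Rational(1, 302), -5), Pow(22522, -1)) = Mul(Rational(-5, 302), Rational(1, 22522)) = Rational(-5, 6801644)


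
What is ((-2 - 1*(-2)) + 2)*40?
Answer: 80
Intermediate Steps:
((-2 - 1*(-2)) + 2)*40 = ((-2 + 2) + 2)*40 = (0 + 2)*40 = 2*40 = 80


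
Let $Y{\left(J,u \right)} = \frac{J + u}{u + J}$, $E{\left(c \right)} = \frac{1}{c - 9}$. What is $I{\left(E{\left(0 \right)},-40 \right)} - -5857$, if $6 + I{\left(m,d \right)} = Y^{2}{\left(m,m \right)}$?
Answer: $5852$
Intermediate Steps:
$E{\left(c \right)} = \frac{1}{-9 + c}$
$Y{\left(J,u \right)} = 1$ ($Y{\left(J,u \right)} = \frac{J + u}{J + u} = 1$)
$I{\left(m,d \right)} = -5$ ($I{\left(m,d \right)} = -6 + 1^{2} = -6 + 1 = -5$)
$I{\left(E{\left(0 \right)},-40 \right)} - -5857 = -5 - -5857 = -5 + 5857 = 5852$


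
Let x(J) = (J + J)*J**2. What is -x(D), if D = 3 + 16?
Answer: -13718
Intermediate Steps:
D = 19
x(J) = 2*J**3 (x(J) = (2*J)*J**2 = 2*J**3)
-x(D) = -2*19**3 = -2*6859 = -1*13718 = -13718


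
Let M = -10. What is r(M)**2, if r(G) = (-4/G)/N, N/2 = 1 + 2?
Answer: 1/225 ≈ 0.0044444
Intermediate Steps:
N = 6 (N = 2*(1 + 2) = 2*3 = 6)
r(G) = -2/(3*G) (r(G) = -4/G/6 = -4/G*(1/6) = -2/(3*G))
r(M)**2 = (-2/3/(-10))**2 = (-2/3*(-1/10))**2 = (1/15)**2 = 1/225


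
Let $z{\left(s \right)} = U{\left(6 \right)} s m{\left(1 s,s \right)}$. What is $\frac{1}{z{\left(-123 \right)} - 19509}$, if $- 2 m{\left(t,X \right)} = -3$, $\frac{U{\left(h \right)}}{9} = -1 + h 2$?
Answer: $- \frac{2}{75549} \approx -2.6473 \cdot 10^{-5}$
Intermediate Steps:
$U{\left(h \right)} = -9 + 18 h$ ($U{\left(h \right)} = 9 \left(-1 + h 2\right) = 9 \left(-1 + 2 h\right) = -9 + 18 h$)
$m{\left(t,X \right)} = \frac{3}{2}$ ($m{\left(t,X \right)} = \left(- \frac{1}{2}\right) \left(-3\right) = \frac{3}{2}$)
$z{\left(s \right)} = \frac{297 s}{2}$ ($z{\left(s \right)} = \left(-9 + 18 \cdot 6\right) s \frac{3}{2} = \left(-9 + 108\right) s \frac{3}{2} = 99 s \frac{3}{2} = \frac{297 s}{2}$)
$\frac{1}{z{\left(-123 \right)} - 19509} = \frac{1}{\frac{297}{2} \left(-123\right) - 19509} = \frac{1}{- \frac{36531}{2} - 19509} = \frac{1}{- \frac{75549}{2}} = - \frac{2}{75549}$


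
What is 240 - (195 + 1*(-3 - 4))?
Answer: 52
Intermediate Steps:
240 - (195 + 1*(-3 - 4)) = 240 - (195 + 1*(-7)) = 240 - (195 - 7) = 240 - 1*188 = 240 - 188 = 52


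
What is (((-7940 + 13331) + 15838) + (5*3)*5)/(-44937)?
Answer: -21304/44937 ≈ -0.47409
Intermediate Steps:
(((-7940 + 13331) + 15838) + (5*3)*5)/(-44937) = ((5391 + 15838) + 15*5)*(-1/44937) = (21229 + 75)*(-1/44937) = 21304*(-1/44937) = -21304/44937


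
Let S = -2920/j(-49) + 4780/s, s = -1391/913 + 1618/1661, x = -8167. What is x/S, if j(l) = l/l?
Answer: 618625749/880166380 ≈ 0.70285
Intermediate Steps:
j(l) = 1
s = -75747/137863 (s = -1391*1/913 + 1618*(1/1661) = -1391/913 + 1618/1661 = -75747/137863 ≈ -0.54944)
S = -880166380/75747 (S = -2920/1 + 4780/(-75747/137863) = -2920*1 + 4780*(-137863/75747) = -2920 - 658985140/75747 = -880166380/75747 ≈ -11620.)
x/S = -8167/(-880166380/75747) = -8167*(-75747/880166380) = 618625749/880166380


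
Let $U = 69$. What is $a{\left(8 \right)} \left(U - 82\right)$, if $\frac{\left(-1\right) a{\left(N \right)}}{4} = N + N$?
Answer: $832$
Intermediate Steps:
$a{\left(N \right)} = - 8 N$ ($a{\left(N \right)} = - 4 \left(N + N\right) = - 4 \cdot 2 N = - 8 N$)
$a{\left(8 \right)} \left(U - 82\right) = \left(-8\right) 8 \left(69 - 82\right) = \left(-64\right) \left(-13\right) = 832$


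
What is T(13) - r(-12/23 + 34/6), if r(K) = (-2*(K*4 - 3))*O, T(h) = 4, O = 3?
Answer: 2518/23 ≈ 109.48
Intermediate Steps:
r(K) = 18 - 24*K (r(K) = -2*(K*4 - 3)*3 = -2*(4*K - 3)*3 = -2*(-3 + 4*K)*3 = (6 - 8*K)*3 = 18 - 24*K)
T(13) - r(-12/23 + 34/6) = 4 - (18 - 24*(-12/23 + 34/6)) = 4 - (18 - 24*(-12*1/23 + 34*(⅙))) = 4 - (18 - 24*(-12/23 + 17/3)) = 4 - (18 - 24*355/69) = 4 - (18 - 2840/23) = 4 - 1*(-2426/23) = 4 + 2426/23 = 2518/23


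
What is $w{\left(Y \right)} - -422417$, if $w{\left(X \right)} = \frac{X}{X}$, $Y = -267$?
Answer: $422418$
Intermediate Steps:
$w{\left(X \right)} = 1$
$w{\left(Y \right)} - -422417 = 1 - -422417 = 1 + 422417 = 422418$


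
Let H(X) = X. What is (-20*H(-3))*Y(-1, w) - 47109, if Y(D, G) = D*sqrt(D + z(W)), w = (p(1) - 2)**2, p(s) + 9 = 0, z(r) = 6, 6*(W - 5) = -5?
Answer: -47109 - 60*sqrt(5) ≈ -47243.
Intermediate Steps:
W = 25/6 (W = 5 + (1/6)*(-5) = 5 - 5/6 = 25/6 ≈ 4.1667)
p(s) = -9 (p(s) = -9 + 0 = -9)
w = 121 (w = (-9 - 2)**2 = (-11)**2 = 121)
Y(D, G) = D*sqrt(6 + D) (Y(D, G) = D*sqrt(D + 6) = D*sqrt(6 + D))
(-20*H(-3))*Y(-1, w) - 47109 = (-20*(-3))*(-sqrt(6 - 1)) - 47109 = 60*(-sqrt(5)) - 47109 = -60*sqrt(5) - 47109 = -47109 - 60*sqrt(5)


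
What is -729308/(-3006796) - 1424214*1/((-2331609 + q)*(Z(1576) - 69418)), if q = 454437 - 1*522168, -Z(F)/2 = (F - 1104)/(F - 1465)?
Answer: 561855323235205919/2316502616569943620 ≈ 0.24254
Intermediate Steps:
Z(F) = -2*(-1104 + F)/(-1465 + F) (Z(F) = -2*(F - 1104)/(F - 1465) = -2*(-1104 + F)/(-1465 + F))
q = -67731 (q = 454437 - 522168 = -67731)
-729308/(-3006796) - 1424214*1/((-2331609 + q)*(Z(1576) - 69418)) = -729308/(-3006796) - 1424214*1/((-2331609 - 67731)*(2*(1104 - 1*1576)/(-1465 + 1576) - 69418)) = -729308*(-1/3006796) - 1424214*(-1/(2399340*(2*(1104 - 1576)/111 - 69418))) = 182327/751699 - 1424214*(-1/(2399340*(2*(1/111)*(-472) - 69418))) = 182327/751699 - 1424214*(-1/(2399340*(-944/111 - 69418))) = 182327/751699 - 1424214/((-7706342/111*(-2399340))) = 182327/751699 - 1424214/6163378204760/37 = 182327/751699 - 1424214*37/6163378204760 = 182327/751699 - 26347959/3081689102380 = 561855323235205919/2316502616569943620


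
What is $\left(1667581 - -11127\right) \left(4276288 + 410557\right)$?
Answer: $7867844196260$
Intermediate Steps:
$\left(1667581 - -11127\right) \left(4276288 + 410557\right) = \left(1667581 + \left(11325 - 198\right)\right) 4686845 = \left(1667581 + 11127\right) 4686845 = 1678708 \cdot 4686845 = 7867844196260$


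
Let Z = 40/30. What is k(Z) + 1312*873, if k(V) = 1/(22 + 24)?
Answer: 52687297/46 ≈ 1.1454e+6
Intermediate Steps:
Z = 4/3 (Z = 40*(1/30) = 4/3 ≈ 1.3333)
k(V) = 1/46
k(Z) + 1312*873 = 1/46 + 1312*873 = 1/46 + 1145376 = 52687297/46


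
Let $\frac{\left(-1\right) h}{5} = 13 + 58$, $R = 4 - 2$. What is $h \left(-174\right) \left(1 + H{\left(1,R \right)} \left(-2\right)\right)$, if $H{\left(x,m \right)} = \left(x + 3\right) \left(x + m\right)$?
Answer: $-1420710$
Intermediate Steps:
$R = 2$
$H{\left(x,m \right)} = \left(3 + x\right) \left(m + x\right)$
$h = -355$ ($h = - 5 \left(13 + 58\right) = \left(-5\right) 71 = -355$)
$h \left(-174\right) \left(1 + H{\left(1,R \right)} \left(-2\right)\right) = \left(-355\right) \left(-174\right) \left(1 + \left(1^{2} + 3 \cdot 2 + 3 \cdot 1 + 2 \cdot 1\right) \left(-2\right)\right) = 61770 \left(1 + \left(1 + 6 + 3 + 2\right) \left(-2\right)\right) = 61770 \left(1 + 12 \left(-2\right)\right) = 61770 \left(1 - 24\right) = 61770 \left(-23\right) = -1420710$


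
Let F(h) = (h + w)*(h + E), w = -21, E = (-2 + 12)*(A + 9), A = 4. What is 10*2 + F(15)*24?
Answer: -20860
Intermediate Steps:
E = 130 (E = (-2 + 12)*(4 + 9) = 10*13 = 130)
F(h) = (-21 + h)*(130 + h) (F(h) = (h - 21)*(h + 130) = (-21 + h)*(130 + h))
10*2 + F(15)*24 = 10*2 + (-2730 + 15² + 109*15)*24 = 20 + (-2730 + 225 + 1635)*24 = 20 - 870*24 = 20 - 20880 = -20860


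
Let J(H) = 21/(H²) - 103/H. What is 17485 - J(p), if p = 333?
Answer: 646309481/36963 ≈ 17485.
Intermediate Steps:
J(H) = -103/H + 21/H² (J(H) = 21/H² - 103/H = -103/H + 21/H²)
17485 - J(p) = 17485 - (21 - 103*333)/333² = 17485 - (21 - 34299)/110889 = 17485 - (-34278)/110889 = 17485 - 1*(-11426/36963) = 17485 + 11426/36963 = 646309481/36963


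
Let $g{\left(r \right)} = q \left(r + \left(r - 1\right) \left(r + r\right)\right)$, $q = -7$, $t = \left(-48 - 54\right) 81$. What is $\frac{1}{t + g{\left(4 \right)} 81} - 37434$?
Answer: $- \frac{903581893}{24138} \approx -37434.0$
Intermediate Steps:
$t = -8262$ ($t = \left(-102\right) 81 = -8262$)
$g{\left(r \right)} = - 7 r - 14 r \left(-1 + r\right)$ ($g{\left(r \right)} = - 7 \left(r + \left(r - 1\right) \left(r + r\right)\right) = - 7 \left(r + \left(-1 + r\right) 2 r\right) = - 7 \left(r + 2 r \left(-1 + r\right)\right) = - 7 r - 14 r \left(-1 + r\right)$)
$\frac{1}{t + g{\left(4 \right)} 81} - 37434 = \frac{1}{-8262 + 7 \cdot 4 \left(1 - 8\right) 81} - 37434 = \frac{1}{-8262 + 7 \cdot 4 \left(-7\right) 81} - 37434 = \frac{1}{-8262 - 15876} - 37434 = \frac{1}{-24138} - 37434 = - \frac{1}{24138} - 37434 = - \frac{903581893}{24138}$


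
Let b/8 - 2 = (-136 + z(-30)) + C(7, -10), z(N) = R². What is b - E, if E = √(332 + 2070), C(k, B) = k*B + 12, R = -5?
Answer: -1336 - √2402 ≈ -1385.0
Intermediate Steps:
z(N) = 25 (z(N) = (-5)² = 25)
C(k, B) = 12 + B*k (C(k, B) = B*k + 12 = 12 + B*k)
b = -1336 (b = 16 + 8*((-136 + 25) + (12 - 10*7)) = 16 + 8*(-111 + (12 - 70)) = 16 + 8*(-111 - 58) = 16 + 8*(-169) = 16 - 1352 = -1336)
E = √2402 ≈ 49.010
b - E = -1336 - √2402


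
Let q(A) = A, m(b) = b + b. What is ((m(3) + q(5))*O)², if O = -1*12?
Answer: 17424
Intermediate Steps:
O = -12
m(b) = 2*b
((m(3) + q(5))*O)² = ((2*3 + 5)*(-12))² = ((6 + 5)*(-12))² = (11*(-12))² = (-132)² = 17424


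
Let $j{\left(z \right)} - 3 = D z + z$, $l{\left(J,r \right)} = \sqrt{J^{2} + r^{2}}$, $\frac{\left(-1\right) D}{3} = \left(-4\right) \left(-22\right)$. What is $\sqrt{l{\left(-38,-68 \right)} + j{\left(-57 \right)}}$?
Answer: $\sqrt{14994 + 2 \sqrt{1517}} \approx 122.77$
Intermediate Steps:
$D = -264$ ($D = - 3 \left(\left(-4\right) \left(-22\right)\right) = \left(-3\right) 88 = -264$)
$j{\left(z \right)} = 3 - 263 z$ ($j{\left(z \right)} = 3 + \left(- 264 z + z\right) = 3 - 263 z$)
$\sqrt{l{\left(-38,-68 \right)} + j{\left(-57 \right)}} = \sqrt{\sqrt{\left(-38\right)^{2} + \left(-68\right)^{2}} + \left(3 - -14991\right)} = \sqrt{\sqrt{1444 + 4624} + \left(3 + 14991\right)} = \sqrt{\sqrt{6068} + 14994} = \sqrt{2 \sqrt{1517} + 14994} = \sqrt{14994 + 2 \sqrt{1517}}$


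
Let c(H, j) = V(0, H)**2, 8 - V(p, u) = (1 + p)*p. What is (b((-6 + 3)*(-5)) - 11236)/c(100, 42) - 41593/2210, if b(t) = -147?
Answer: -13909191/70720 ≈ -196.68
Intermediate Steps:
V(p, u) = 8 - p*(1 + p) (V(p, u) = 8 - (1 + p)*p = 8 - p*(1 + p))
c(H, j) = 64 (c(H, j) = (8 - 1*0 - 1*0**2)**2 = (8 + 0 - 1*0)**2 = (8 + 0 + 0)**2 = 8**2 = 64)
(b((-6 + 3)*(-5)) - 11236)/c(100, 42) - 41593/2210 = (-147 - 11236)/64 - 41593/2210 = -11383*1/64 - 41593*1/2210 = -11383/64 - 41593/2210 = -13909191/70720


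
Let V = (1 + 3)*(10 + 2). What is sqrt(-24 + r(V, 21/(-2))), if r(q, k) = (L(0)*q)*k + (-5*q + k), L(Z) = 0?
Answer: 3*I*sqrt(122)/2 ≈ 16.568*I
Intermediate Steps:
V = 48 (V = 4*12 = 48)
r(q, k) = k - 5*q (r(q, k) = (0*q)*k + (-5*q + k) = 0*k + (k - 5*q) = 0 + (k - 5*q) = k - 5*q)
sqrt(-24 + r(V, 21/(-2))) = sqrt(-24 + (21/(-2) - 5*48)) = sqrt(-24 + (21*(-1/2) - 240)) = sqrt(-24 + (-21/2 - 240)) = sqrt(-24 - 501/2) = sqrt(-549/2) = 3*I*sqrt(122)/2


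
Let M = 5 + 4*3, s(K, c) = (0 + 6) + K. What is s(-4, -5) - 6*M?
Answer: -100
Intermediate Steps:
s(K, c) = 6 + K
M = 17 (M = 5 + 12 = 17)
s(-4, -5) - 6*M = (6 - 4) - 6*17 = 2 - 102 = -100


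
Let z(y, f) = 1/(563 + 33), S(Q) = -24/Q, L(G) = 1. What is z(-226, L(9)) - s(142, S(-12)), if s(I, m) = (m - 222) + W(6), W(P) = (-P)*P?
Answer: 152577/596 ≈ 256.00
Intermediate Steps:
W(P) = -P**2
z(y, f) = 1/596
s(I, m) = -258 + m (s(I, m) = (m - 222) - 1*6**2 = (-222 + m) - 1*36 = (-222 + m) - 36 = -258 + m)
z(-226, L(9)) - s(142, S(-12)) = 1/596 - (-258 - 24/(-12)) = 1/596 - (-258 - 24*(-1/12)) = 1/596 - (-258 + 2) = 1/596 - 1*(-256) = 1/596 + 256 = 152577/596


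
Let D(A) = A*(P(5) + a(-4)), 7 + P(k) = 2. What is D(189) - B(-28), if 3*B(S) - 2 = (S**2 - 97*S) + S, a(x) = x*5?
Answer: -5883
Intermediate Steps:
P(k) = -5 (P(k) = -7 + 2 = -5)
a(x) = 5*x
D(A) = -25*A (D(A) = A*(-5 + 5*(-4)) = A*(-5 - 20) = A*(-25) = -25*A)
B(S) = 2/3 - 32*S + S**2/3 (B(S) = 2/3 + ((S**2 - 97*S) + S)/3 = 2/3 + (S**2 - 96*S)/3 = 2/3 + (-32*S + S**2/3) = 2/3 - 32*S + S**2/3)
D(189) - B(-28) = -25*189 - (2/3 - 32*(-28) + (1/3)*(-28)**2) = -4725 - (2/3 + 896 + (1/3)*784) = -4725 - (2/3 + 896 + 784/3) = -4725 - 1*1158 = -4725 - 1158 = -5883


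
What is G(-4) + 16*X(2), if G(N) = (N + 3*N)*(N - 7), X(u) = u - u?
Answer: 176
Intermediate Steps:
X(u) = 0
G(N) = 4*N*(-7 + N) (G(N) = (4*N)*(-7 + N) = 4*N*(-7 + N))
G(-4) + 16*X(2) = 4*(-4)*(-7 - 4) + 16*0 = 4*(-4)*(-11) + 0 = 176 + 0 = 176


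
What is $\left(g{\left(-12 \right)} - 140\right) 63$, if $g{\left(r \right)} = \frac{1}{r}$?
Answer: $- \frac{35301}{4} \approx -8825.3$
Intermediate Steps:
$\left(g{\left(-12 \right)} - 140\right) 63 = \left(\frac{1}{-12} - 140\right) 63 = \left(- \frac{1}{12} - 140\right) 63 = \left(- \frac{1681}{12}\right) 63 = - \frac{35301}{4}$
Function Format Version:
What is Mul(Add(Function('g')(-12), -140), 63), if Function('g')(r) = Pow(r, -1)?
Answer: Rational(-35301, 4) ≈ -8825.3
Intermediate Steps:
Mul(Add(Function('g')(-12), -140), 63) = Mul(Add(Pow(-12, -1), -140), 63) = Mul(Add(Rational(-1, 12), -140), 63) = Mul(Rational(-1681, 12), 63) = Rational(-35301, 4)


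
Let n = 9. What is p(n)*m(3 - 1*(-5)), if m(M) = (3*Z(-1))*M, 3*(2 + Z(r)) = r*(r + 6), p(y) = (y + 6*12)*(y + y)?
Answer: -128304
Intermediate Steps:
p(y) = 2*y*(72 + y) (p(y) = (y + 72)*(2*y) = (72 + y)*(2*y) = 2*y*(72 + y))
Z(r) = -2 + r*(6 + r)/3 (Z(r) = -2 + (r*(r + 6))/3 = -2 + (r*(6 + r))/3 = -2 + r*(6 + r)/3)
m(M) = -11*M (m(M) = (3*(-2 + 2*(-1) + (1/3)*(-1)**2))*M = (3*(-2 - 2 + (1/3)*1))*M = (3*(-2 - 2 + 1/3))*M = (3*(-11/3))*M = -11*M)
p(n)*m(3 - 1*(-5)) = (2*9*(72 + 9))*(-11*(3 - 1*(-5))) = (2*9*81)*(-11*(3 + 5)) = 1458*(-11*8) = 1458*(-88) = -128304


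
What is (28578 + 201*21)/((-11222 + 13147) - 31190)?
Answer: -10933/9755 ≈ -1.1208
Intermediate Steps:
(28578 + 201*21)/((-11222 + 13147) - 31190) = (28578 + 4221)/(1925 - 31190) = 32799/(-29265) = 32799*(-1/29265) = -10933/9755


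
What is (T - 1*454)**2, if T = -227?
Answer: 463761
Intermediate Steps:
(T - 1*454)**2 = (-227 - 1*454)**2 = (-227 - 454)**2 = (-681)**2 = 463761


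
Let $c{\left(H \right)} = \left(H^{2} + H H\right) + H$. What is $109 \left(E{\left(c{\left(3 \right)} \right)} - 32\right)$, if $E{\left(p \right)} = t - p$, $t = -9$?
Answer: $-6758$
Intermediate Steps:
$c{\left(H \right)} = H + 2 H^{2}$ ($c{\left(H \right)} = \left(H^{2} + H^{2}\right) + H = 2 H^{2} + H = H + 2 H^{2}$)
$E{\left(p \right)} = -9 - p$
$109 \left(E{\left(c{\left(3 \right)} \right)} - 32\right) = 109 \left(\left(-9 - 3 \left(1 + 2 \cdot 3\right)\right) - 32\right) = 109 \left(\left(-9 - 3 \left(1 + 6\right)\right) - 32\right) = 109 \left(\left(-9 - 3 \cdot 7\right) - 32\right) = 109 \left(\left(-9 - 21\right) - 32\right) = 109 \left(-30 - 32\right) = 109 \left(-62\right) = -6758$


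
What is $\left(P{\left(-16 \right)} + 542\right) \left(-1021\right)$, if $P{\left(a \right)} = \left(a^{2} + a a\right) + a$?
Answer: $-1059798$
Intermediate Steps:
$P{\left(a \right)} = a + 2 a^{2}$ ($P{\left(a \right)} = \left(a^{2} + a^{2}\right) + a = 2 a^{2} + a = a + 2 a^{2}$)
$\left(P{\left(-16 \right)} + 542\right) \left(-1021\right) = \left(- 16 \left(1 + 2 \left(-16\right)\right) + 542\right) \left(-1021\right) = \left(- 16 \left(1 - 32\right) + 542\right) \left(-1021\right) = \left(\left(-16\right) \left(-31\right) + 542\right) \left(-1021\right) = \left(496 + 542\right) \left(-1021\right) = 1038 \left(-1021\right) = -1059798$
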